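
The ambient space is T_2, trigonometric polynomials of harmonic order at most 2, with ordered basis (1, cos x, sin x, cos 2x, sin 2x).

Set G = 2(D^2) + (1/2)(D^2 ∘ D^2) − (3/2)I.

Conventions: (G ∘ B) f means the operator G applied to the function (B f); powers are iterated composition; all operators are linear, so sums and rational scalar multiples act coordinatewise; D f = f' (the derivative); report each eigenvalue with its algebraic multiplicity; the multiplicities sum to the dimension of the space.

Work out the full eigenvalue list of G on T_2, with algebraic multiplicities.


λ = -3 (multiplicity 2), λ = -3/2 (multiplicity 3)

image of 1: -3/2
image of cos x: -3cos x
image of sin x: -3sin x
image of cos 2x: -(3/2)cos 2x
image of sin 2x: -(3/2)sin 2x
the matrix is diagonal; its diagonal is (-3/2, -3, -3, -3/2, -3/2)
for a triangular matrix the eigenvalues are the diagonal entries, with algebraic multiplicity their repetition count


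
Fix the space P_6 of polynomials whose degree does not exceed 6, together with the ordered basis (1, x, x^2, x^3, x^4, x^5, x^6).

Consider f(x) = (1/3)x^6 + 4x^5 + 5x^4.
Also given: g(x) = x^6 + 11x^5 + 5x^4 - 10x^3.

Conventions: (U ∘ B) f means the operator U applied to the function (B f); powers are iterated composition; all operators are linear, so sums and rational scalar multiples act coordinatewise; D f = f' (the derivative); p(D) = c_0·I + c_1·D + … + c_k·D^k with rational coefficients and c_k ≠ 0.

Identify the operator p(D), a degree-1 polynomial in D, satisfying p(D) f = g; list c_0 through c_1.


D^0 f = (1/3)x^6 + 4x^5 + 5x^4
D^1 f = 2x^5 + 20x^4 + 20x^3
matching coefficients of g against c_0 f + c_1 Df + … from the top degree down determines the c_i
solution: c_0 = 3, c_1 = -1/2

c_0 = 3, c_1 = -1/2


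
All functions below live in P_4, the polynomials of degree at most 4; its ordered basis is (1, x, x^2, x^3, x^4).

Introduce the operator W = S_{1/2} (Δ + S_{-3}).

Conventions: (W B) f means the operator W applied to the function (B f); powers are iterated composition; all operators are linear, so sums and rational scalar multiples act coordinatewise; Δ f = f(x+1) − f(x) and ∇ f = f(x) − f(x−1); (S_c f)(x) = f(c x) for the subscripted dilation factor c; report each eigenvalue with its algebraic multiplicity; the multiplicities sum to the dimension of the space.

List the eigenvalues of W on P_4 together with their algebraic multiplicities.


image of 1: 1
image of x: -(3/2)x + 1
image of x^2: (9/4)x^2 + x + 1
image of x^3: -(27/8)x^3 + (3/4)x^2 + (3/2)x + 1
image of x^4: (81/16)x^4 + (1/2)x^3 + (3/2)x^2 + 2x + 1
the matrix is upper triangular; its diagonal is (1, -3/2, 9/4, -27/8, 81/16)
for a triangular matrix the eigenvalues are the diagonal entries, with algebraic multiplicity their repetition count

λ = -27/8 (multiplicity 1), λ = -3/2 (multiplicity 1), λ = 1 (multiplicity 1), λ = 9/4 (multiplicity 1), λ = 81/16 (multiplicity 1)


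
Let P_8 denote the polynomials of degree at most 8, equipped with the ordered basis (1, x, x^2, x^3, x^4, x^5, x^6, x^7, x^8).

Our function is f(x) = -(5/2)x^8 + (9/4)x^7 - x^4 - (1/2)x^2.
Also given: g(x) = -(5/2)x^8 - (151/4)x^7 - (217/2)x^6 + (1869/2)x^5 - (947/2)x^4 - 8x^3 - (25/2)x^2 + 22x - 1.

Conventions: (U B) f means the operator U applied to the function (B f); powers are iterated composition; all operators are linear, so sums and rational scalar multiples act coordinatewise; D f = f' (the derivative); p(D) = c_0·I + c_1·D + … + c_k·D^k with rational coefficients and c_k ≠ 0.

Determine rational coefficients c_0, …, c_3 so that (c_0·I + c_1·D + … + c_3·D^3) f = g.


D^0 f = -(5/2)x^8 + (9/4)x^7 - x^4 - (1/2)x^2
D^1 f = -20x^7 + (63/4)x^6 - 4x^3 - x
D^2 f = -140x^6 + (189/2)x^5 - 12x^2 - 1
D^3 f = -840x^5 + (945/2)x^4 - 24x
matching coefficients of g against c_0 f + c_1 Df + … from the top degree down determines the c_i
solution: c_0 = 1, c_1 = 2, c_2 = 1, c_3 = -1

c_0 = 1, c_1 = 2, c_2 = 1, c_3 = -1


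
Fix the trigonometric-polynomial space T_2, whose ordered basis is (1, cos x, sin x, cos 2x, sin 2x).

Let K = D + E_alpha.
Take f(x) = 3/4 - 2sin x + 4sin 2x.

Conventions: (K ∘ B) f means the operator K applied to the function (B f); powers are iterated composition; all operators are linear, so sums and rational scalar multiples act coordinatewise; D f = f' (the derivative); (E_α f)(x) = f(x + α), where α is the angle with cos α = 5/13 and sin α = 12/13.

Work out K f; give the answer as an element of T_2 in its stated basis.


D f = -2cos x + 8cos 2x
E_alpha f = 3/4 - (24/13)cos x - (10/13)sin x + (480/169)cos 2x - (476/169)sin 2x
(D + E_alpha) f = 3/4 - (50/13)cos x - (10/13)sin x + (1832/169)cos 2x - (476/169)sin 2x

g(x) = 3/4 - (50/13)cos x - (10/13)sin x + (1832/169)cos 2x - (476/169)sin 2x


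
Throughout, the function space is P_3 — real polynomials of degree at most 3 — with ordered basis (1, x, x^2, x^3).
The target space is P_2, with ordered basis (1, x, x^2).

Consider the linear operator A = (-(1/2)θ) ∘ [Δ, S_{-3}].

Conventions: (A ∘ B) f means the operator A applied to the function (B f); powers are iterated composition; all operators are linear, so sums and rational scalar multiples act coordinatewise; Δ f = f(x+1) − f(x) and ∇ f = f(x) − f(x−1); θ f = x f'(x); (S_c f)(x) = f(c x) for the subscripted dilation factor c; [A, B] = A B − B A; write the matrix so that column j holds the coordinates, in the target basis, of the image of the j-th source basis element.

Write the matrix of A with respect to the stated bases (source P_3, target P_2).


image of 1: 0
image of x: 0
image of x^2: -12x
image of x^3: 108x^2 + 36x
each image's coordinates form column j of the matrix

the matrix is [[0, 0, 0, 0]; [0, 0, -12, 36]; [0, 0, 0, 108]] (rows listed top to bottom)


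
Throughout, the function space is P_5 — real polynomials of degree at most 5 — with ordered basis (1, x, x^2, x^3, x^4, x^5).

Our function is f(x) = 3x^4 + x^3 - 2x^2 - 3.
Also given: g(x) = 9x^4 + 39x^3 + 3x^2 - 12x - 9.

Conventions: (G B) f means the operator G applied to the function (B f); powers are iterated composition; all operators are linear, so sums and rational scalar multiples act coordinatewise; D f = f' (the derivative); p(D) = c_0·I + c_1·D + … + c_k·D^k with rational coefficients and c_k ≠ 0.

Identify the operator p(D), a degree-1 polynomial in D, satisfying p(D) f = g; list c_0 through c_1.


D^0 f = 3x^4 + x^3 - 2x^2 - 3
D^1 f = 12x^3 + 3x^2 - 4x
matching coefficients of g against c_0 f + c_1 Df + … from the top degree down determines the c_i
solution: c_0 = 3, c_1 = 3

c_0 = 3, c_1 = 3


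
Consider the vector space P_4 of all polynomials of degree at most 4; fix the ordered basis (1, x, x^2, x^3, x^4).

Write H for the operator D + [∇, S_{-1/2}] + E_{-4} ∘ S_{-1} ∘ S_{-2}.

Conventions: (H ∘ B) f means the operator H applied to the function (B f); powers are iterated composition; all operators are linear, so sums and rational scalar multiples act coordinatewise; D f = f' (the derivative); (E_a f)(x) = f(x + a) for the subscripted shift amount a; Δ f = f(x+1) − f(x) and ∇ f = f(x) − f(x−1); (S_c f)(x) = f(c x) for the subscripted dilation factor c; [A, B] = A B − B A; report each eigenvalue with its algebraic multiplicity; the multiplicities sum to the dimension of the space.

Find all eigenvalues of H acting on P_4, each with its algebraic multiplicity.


λ = 1 (multiplicity 1), λ = 2 (multiplicity 1), λ = 4 (multiplicity 1), λ = 8 (multiplicity 1), λ = 16 (multiplicity 1)

image of 1: 1
image of x: 2x - 17/2
image of x^2: 4x^2 - (57/2)x + 259/4
image of x^3: 8x^3 - (753/8)x^2 + (3063/8)x - 4105/8
image of x^4: 16x^4 - (1005/4)x^3 + (12297/8)x^2 - (16375/4)x + 65551/16
the matrix is upper triangular; its diagonal is (1, 2, 4, 8, 16)
for a triangular matrix the eigenvalues are the diagonal entries, with algebraic multiplicity their repetition count


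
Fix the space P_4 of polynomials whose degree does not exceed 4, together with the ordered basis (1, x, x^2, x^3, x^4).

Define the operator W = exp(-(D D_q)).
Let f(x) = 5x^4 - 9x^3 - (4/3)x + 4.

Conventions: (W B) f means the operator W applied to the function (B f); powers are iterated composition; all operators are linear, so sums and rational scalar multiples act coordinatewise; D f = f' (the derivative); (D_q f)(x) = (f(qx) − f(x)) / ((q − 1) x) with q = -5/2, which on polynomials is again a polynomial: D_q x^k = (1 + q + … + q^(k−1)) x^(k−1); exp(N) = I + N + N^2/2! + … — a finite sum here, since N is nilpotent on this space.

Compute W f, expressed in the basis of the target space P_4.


order-1 term: (1305/8)x^2 + (171/2)x
order-2 term: 3915/32
the series for exp(-(D D_q)) f terminates at order 2
exp(-(D D_q)) f = 5x^4 - 9x^3 + (1305/8)x^2 + (505/6)x + 4043/32

the result is g(x) = 5x^4 - 9x^3 + (1305/8)x^2 + (505/6)x + 4043/32


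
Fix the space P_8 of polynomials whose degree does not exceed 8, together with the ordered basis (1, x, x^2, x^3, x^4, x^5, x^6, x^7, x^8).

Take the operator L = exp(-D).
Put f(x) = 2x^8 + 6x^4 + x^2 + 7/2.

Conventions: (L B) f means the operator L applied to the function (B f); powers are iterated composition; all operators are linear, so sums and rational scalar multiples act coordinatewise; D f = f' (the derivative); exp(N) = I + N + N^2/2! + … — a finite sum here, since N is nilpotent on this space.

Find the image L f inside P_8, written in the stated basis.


g(x) = 2x^8 - 16x^7 + 56x^6 - 112x^5 + 146x^4 - 136x^3 + 93x^2 - 42x + 25/2

order-1 term: -16x^7 - 24x^3 - 2x
order-2 term: 56x^6 + 36x^2 + 1
order-3 term: -112x^5 - 24x
order-4 term: 140x^4 + 6
order-5 term: -112x^3
order-6 term: 56x^2
order-7 term: -16x
order-8 term: 2
the series for exp(-D) f terminates at order 8
exp(-D) f = 2x^8 - 16x^7 + 56x^6 - 112x^5 + 146x^4 - 136x^3 + 93x^2 - 42x + 25/2


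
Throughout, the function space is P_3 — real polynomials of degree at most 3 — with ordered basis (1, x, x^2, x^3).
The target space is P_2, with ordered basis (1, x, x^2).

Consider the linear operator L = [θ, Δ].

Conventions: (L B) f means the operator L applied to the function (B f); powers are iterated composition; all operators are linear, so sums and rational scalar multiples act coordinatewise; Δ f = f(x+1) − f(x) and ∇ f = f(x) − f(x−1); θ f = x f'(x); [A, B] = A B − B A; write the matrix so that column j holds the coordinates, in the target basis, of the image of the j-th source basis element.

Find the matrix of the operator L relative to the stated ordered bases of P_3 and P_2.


image of 1: 0
image of x: -1
image of x^2: -2x - 2
image of x^3: -3x^2 - 6x - 3
each image's coordinates form column j of the matrix

the matrix is [[0, -1, -2, -3]; [0, 0, -2, -6]; [0, 0, 0, -3]] (rows listed top to bottom)


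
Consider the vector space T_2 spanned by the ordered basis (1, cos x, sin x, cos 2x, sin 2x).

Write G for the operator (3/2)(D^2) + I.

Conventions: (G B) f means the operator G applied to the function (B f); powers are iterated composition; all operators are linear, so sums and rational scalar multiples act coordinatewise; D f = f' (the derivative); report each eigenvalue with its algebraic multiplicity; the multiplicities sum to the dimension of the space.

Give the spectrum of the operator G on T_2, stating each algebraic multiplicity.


image of 1: 1
image of cos x: -(1/2)cos x
image of sin x: -(1/2)sin x
image of cos 2x: -5cos 2x
image of sin 2x: -5sin 2x
the matrix is diagonal; its diagonal is (1, -1/2, -1/2, -5, -5)
for a triangular matrix the eigenvalues are the diagonal entries, with algebraic multiplicity their repetition count

λ = -5 (multiplicity 2), λ = -1/2 (multiplicity 2), λ = 1 (multiplicity 1)


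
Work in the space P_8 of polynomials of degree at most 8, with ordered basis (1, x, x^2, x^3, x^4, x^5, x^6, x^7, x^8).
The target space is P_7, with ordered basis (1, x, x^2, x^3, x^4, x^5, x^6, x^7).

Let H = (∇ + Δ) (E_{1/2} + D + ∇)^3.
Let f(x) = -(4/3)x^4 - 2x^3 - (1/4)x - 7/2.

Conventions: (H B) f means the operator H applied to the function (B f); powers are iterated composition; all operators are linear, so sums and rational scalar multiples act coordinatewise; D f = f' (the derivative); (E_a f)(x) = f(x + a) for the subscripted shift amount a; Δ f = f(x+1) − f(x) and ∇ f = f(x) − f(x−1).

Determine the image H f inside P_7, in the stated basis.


g(x) = -(32/3)x^3 - 252x^2 - (3956/3)x - 2367/2

E_{1/2} f = -(4/3)x^4 - (14/3)x^3 - 5x^2 - (29/12)x - 95/24
D f = -(16/3)x^3 - 6x^2 - 1/4
∇ f = -(16/3)x^3 + 2x^2 + (2/3)x - 11/12
(E_{1/2} + D + ∇) f = -(4/3)x^4 - (46/3)x^3 - 9x^2 - (7/4)x - 41/8
E_{1/2} (E_{1/2} + D + ∇) f = -(4/3)x^4 - 18x^3 - 34x^2 - (275/12)x - 41/4
D (E_{1/2} + D + ∇) f = -(16/3)x^3 - 46x^2 - 18x - 7/4
∇ (E_{1/2} + D + ∇) f = -(16/3)x^3 - 38x^2 + (68/3)x - 27/4
(E_{1/2} + D + ∇) (E_{1/2} + D + ∇) f = -(4/3)x^4 - (86/3)x^3 - 118x^2 - (73/4)x - 75/4
E_{1/2} (E_{1/2} + D + ∇) (E_{1/2} + D + ∇) f = -(4/3)x^4 - (94/3)x^3 - 163x^2 - (1901/12)x - 1465/24
D (E_{1/2} + D + ∇) (E_{1/2} + D + ∇) f = -(16/3)x^3 - 86x^2 - 236x - 73/4
∇ (E_{1/2} + D + ∇) (E_{1/2} + D + ∇) f = -(16/3)x^3 - 78x^2 - (466/3)x + 869/12
(E_{1/2} + D + ∇) (E_{1/2} + D + ∇) (E_{1/2} + D + ∇) f = -(4/3)x^4 - 42x^3 - 327x^2 - (2199/4)x - 55/8
∇ (E_{1/2} + D + ∇)^3 f = -(16/3)x^3 - 118x^2 - (1600/3)x - 3161/12
Δ (E_{1/2} + D + ∇)^3 f = -(16/3)x^3 - 134x^2 - (2356/3)x - 11041/12
(∇ + Δ) (E_{1/2} + D + ∇)^3 f = -(32/3)x^3 - 252x^2 - (3956/3)x - 2367/2


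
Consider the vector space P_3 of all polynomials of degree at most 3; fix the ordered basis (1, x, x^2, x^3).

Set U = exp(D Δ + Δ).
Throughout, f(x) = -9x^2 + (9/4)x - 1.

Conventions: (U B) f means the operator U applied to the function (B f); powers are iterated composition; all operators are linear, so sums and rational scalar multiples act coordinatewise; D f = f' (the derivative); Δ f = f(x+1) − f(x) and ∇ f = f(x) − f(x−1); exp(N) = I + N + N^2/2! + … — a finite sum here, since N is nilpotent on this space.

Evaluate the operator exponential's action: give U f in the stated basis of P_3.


order-1 term: -18x - 99/4
order-2 term: -9
the series for exp(D Δ + Δ) f terminates at order 2
exp(D Δ + Δ) f = -9x^2 - (63/4)x - 139/4

g(x) = -9x^2 - (63/4)x - 139/4


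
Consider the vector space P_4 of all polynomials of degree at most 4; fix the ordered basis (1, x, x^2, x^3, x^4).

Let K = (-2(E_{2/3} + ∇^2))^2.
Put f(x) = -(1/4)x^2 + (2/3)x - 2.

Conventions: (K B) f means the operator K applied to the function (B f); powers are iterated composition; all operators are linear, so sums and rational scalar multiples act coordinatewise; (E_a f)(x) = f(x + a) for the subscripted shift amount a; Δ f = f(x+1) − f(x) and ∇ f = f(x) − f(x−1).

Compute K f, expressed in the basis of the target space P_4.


g(x) = -x^2 - 92/9

E_{2/3} f = -(1/4)x^2 + (1/3)x - 5/3
∇ f = -(1/2)x + 11/12
∇ ∇ f = -1/2
(E_{2/3} + ∇^2) f = -(1/4)x^2 + (1/3)x - 13/6
(-2(E_{2/3} + ∇^2)) f = (1/2)x^2 - (2/3)x + 13/3
E_{2/3} (-2(E_{2/3} + ∇^2)) f = (1/2)x^2 + 37/9
∇ (-2(E_{2/3} + ∇^2)) f = x - 7/6
∇ ∇ (-2(E_{2/3} + ∇^2)) f = 1
(E_{2/3} + ∇^2) (-2(E_{2/3} + ∇^2)) f = (1/2)x^2 + 46/9
(-2(E_{2/3} + ∇^2)) (-2(E_{2/3} + ∇^2)) f = -x^2 - 92/9


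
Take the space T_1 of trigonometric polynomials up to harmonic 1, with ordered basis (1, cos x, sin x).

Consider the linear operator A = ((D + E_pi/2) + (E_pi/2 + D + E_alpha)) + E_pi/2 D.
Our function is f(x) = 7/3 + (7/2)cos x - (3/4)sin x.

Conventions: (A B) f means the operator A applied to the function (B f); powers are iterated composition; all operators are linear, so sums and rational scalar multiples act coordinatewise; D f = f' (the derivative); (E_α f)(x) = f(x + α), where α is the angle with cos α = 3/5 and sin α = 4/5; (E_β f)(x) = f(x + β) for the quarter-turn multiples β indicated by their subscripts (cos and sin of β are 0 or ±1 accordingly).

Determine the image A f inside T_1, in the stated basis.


the image equals g(x) = 7 - 5cos x - (33/2)sin x

D f = -(3/4)cos x - (7/2)sin x
E_pi/2 f = 7/3 - (3/4)cos x - (7/2)sin x
(D + E_pi/2) f = 7/3 - (3/2)cos x - 7sin x
E_pi/2 f = 7/3 - (3/4)cos x - (7/2)sin x
D f = -(3/4)cos x - (7/2)sin x
E_alpha f = 7/3 + (3/2)cos x - (13/4)sin x
(E_pi/2 + D + E_alpha) f = 14/3 - (41/4)sin x
((D + E_pi/2) + (E_pi/2 + D + E_alpha)) f = 7 - (3/2)cos x - (69/4)sin x
D f = -(3/4)cos x - (7/2)sin x
E_pi/2 D f = -(7/2)cos x + (3/4)sin x
(((D + E_pi/2) + (E_pi/2 + D + E_alpha)) + E_pi/2 D) f = 7 - 5cos x - (33/2)sin x


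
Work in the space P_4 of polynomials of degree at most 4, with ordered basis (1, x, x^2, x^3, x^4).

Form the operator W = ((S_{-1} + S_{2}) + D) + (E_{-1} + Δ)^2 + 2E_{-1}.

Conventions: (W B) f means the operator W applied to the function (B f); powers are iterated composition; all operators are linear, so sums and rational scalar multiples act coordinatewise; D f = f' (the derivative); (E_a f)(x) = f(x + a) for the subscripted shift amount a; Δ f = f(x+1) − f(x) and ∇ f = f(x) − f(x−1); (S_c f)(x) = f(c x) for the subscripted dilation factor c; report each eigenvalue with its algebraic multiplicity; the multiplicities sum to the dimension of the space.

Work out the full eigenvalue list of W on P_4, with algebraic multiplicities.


image of 1: 5
image of x: 4x - 1
image of x^2: 8x^2 - 2x + 6
image of x^3: 10x^3 - 3x^2 + 18x - 2
image of x^4: 20x^4 - 4x^3 + 36x^2 - 8x + 30
the matrix is upper triangular; its diagonal is (5, 4, 8, 10, 20)
for a triangular matrix the eigenvalues are the diagonal entries, with algebraic multiplicity their repetition count

λ = 4 (multiplicity 1), λ = 5 (multiplicity 1), λ = 8 (multiplicity 1), λ = 10 (multiplicity 1), λ = 20 (multiplicity 1)


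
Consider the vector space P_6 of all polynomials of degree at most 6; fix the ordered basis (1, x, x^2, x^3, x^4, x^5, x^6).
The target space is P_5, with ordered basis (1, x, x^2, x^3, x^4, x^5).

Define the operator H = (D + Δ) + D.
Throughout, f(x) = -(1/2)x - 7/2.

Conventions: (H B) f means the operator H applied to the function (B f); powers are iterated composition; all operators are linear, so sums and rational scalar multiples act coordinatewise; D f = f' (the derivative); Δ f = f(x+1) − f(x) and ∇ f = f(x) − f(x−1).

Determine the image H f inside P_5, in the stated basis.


D f = -1/2
Δ f = -1/2
(D + Δ) f = -1
D f = -1/2
((D + Δ) + D) f = -3/2

g(x) = -3/2


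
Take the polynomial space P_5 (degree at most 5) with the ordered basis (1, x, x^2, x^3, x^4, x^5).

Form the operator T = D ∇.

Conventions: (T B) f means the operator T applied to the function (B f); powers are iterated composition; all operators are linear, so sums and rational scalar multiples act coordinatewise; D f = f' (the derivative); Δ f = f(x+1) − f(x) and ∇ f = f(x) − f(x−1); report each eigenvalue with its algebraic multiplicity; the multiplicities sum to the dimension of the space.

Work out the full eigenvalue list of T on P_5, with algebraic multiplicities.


λ = 0 (multiplicity 6)

image of 1: 0
image of x: 0
image of x^2: 2
image of x^3: 6x - 3
image of x^4: 12x^2 - 12x + 4
image of x^5: 20x^3 - 30x^2 + 20x - 5
the matrix is upper triangular; its diagonal is (0, 0, 0, 0, 0, 0)
for a triangular matrix the eigenvalues are the diagonal entries, with algebraic multiplicity their repetition count


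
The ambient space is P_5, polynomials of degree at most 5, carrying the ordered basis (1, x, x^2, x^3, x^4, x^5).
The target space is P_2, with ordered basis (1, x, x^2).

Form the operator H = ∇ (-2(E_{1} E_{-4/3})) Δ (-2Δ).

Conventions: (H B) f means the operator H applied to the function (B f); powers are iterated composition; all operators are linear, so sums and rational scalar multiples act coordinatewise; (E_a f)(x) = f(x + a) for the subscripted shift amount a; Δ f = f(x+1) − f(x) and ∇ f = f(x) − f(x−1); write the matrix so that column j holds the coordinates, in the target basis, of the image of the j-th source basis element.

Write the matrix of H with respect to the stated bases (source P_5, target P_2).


the matrix is [[0, 0, 0, 24, 16, 200/3]; [0, 0, 0, 0, 96, 80]; [0, 0, 0, 0, 0, 240]] (rows listed top to bottom)

image of 1: 0
image of x: 0
image of x^2: 0
image of x^3: 24
image of x^4: 96x + 16
image of x^5: 240x^2 + 80x + 200/3
each image's coordinates form column j of the matrix


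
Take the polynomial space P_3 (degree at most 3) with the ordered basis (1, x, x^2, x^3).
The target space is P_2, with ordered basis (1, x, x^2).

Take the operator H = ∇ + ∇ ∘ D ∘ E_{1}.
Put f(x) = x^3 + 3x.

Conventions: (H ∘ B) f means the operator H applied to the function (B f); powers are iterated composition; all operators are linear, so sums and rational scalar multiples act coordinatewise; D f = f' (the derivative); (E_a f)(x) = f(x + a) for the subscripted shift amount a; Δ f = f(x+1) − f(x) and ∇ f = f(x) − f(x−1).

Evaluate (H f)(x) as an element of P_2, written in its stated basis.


∇ f = 3x^2 - 3x + 4
E_{1} f = x^3 + 3x^2 + 6x + 4
D E_{1} f = 3x^2 + 6x + 6
∇ D E_{1} f = 6x + 3
(∇ + ∇ ∘ D ∘ E_{1}) f = 3x^2 + 3x + 7

the result is g(x) = 3x^2 + 3x + 7


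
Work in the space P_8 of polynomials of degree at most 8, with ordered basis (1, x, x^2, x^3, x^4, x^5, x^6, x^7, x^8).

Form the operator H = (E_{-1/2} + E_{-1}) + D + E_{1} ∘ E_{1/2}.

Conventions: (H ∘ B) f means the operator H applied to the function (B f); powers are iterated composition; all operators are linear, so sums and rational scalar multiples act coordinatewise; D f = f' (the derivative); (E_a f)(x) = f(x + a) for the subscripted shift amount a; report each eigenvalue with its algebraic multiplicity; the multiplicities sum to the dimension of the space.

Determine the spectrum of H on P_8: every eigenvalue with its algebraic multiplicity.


λ = 3 (multiplicity 9)

image of 1: 3
image of x: 3x + 1
image of x^2: 3x^2 + 2x + 7/2
image of x^3: 3x^3 + 3x^2 + (21/2)x + 9/4
image of x^4: 3x^4 + 4x^3 + 21x^2 + 9x + 49/8
image of x^5: 3x^5 + 5x^4 + 35x^3 + (45/2)x^2 + (245/8)x + 105/16
image of x^6: 3x^6 + 6x^5 + (105/2)x^4 + 45x^3 + (735/8)x^2 + (315/8)x + 397/32
image of x^7: 3x^7 + 7x^6 + (147/2)x^5 + (315/4)x^4 + (1715/8)x^3 + (2205/16)x^2 + (2779/32)x + 1029/64
image of x^8: 3x^8 + 8x^7 + 98x^6 + 126x^5 + (1715/4)x^4 + (735/2)x^3 + (2779/8)x^2 + (1029/8)x + 3409/128
the matrix is upper triangular; its diagonal is (3, 3, 3, 3, 3, 3, 3, 3, 3)
for a triangular matrix the eigenvalues are the diagonal entries, with algebraic multiplicity their repetition count


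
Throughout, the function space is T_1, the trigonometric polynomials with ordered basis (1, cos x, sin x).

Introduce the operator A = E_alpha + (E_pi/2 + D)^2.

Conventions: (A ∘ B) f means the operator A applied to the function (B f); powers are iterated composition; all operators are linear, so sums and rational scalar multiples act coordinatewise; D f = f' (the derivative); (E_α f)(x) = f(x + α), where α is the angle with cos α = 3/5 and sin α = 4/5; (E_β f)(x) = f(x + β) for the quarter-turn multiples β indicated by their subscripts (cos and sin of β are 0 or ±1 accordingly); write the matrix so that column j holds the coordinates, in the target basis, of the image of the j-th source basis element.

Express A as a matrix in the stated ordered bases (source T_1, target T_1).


the matrix is [[2, 0, 0]; [0, -17/5, 4/5]; [0, -4/5, -17/5]] (rows listed top to bottom)

image of 1: 2
image of cos x: -(17/5)cos x - (4/5)sin x
image of sin x: (4/5)cos x - (17/5)sin x
each image's coordinates form column j of the matrix


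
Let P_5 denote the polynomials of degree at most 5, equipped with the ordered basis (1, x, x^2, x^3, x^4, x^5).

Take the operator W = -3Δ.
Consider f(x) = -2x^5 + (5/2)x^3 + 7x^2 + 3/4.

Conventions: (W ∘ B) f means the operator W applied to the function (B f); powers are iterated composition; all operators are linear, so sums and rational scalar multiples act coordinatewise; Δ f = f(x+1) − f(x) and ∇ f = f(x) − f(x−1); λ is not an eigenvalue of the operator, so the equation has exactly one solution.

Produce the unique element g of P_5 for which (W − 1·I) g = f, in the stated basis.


write g with unknown coordinates in the stated basis and equate coefficients in (W − 1·I) g = f
solving from the highest basis element down gives g = 2x^5 - 30x^4 + (595/2)x^3 - (4409/2)x^2 + (21759/2)x - 107337/4
check: W g = -30x^4 + 300x^3 - (4395/2)x^2 + (21759/2)x - 53667/2
so W g − 1·g = -2x^5 + (5/2)x^3 + 7x^2 + 3/4 = f ✓

the result is g(x) = 2x^5 - 30x^4 + (595/2)x^3 - (4409/2)x^2 + (21759/2)x - 107337/4


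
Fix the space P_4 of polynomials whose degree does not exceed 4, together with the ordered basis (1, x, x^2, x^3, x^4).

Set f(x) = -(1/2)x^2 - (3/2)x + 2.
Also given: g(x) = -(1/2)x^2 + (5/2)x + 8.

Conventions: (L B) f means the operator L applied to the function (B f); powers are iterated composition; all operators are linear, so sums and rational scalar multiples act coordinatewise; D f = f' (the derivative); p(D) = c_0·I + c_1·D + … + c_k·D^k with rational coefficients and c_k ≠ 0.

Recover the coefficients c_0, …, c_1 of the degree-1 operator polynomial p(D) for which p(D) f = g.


D^0 f = -(1/2)x^2 - (3/2)x + 2
D^1 f = -x - 3/2
matching coefficients of g against c_0 f + c_1 Df + … from the top degree down determines the c_i
solution: c_0 = 1, c_1 = -4

c_0 = 1, c_1 = -4


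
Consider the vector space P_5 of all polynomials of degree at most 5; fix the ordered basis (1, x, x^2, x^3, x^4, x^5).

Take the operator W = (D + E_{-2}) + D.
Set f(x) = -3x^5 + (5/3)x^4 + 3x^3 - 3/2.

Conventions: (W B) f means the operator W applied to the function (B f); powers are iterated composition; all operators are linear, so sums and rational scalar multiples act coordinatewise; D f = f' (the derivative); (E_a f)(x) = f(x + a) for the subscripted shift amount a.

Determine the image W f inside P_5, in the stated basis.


the result is g(x) = -3x^5 + (5/3)x^4 - 117x^3 + 280x^2 - (772/3)x + 583/6

D f = -15x^4 + (20/3)x^3 + 9x^2
E_{-2} f = -3x^5 + (95/3)x^4 - (391/3)x^3 + 262x^2 - (772/3)x + 583/6
(D + E_{-2}) f = -3x^5 + (50/3)x^4 - (371/3)x^3 + 271x^2 - (772/3)x + 583/6
D f = -15x^4 + (20/3)x^3 + 9x^2
((D + E_{-2}) + D) f = -3x^5 + (5/3)x^4 - 117x^3 + 280x^2 - (772/3)x + 583/6


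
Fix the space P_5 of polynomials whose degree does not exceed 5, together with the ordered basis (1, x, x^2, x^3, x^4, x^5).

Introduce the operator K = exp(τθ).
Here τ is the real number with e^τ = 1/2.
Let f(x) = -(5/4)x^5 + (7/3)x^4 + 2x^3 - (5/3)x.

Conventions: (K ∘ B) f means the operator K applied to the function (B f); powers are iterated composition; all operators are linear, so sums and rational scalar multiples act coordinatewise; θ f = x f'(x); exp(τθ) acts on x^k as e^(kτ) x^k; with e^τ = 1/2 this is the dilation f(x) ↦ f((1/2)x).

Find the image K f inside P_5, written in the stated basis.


the result is g(x) = -(5/128)x^5 + (7/48)x^4 + (1/4)x^3 - (5/6)x

exp(τθ) x^k = e^(kτ) x^k; with e^τ = 1/2 this sends x^k to (1/2)^k x^k
x ↦ 1/2 x
x^3 ↦ 1/8 x^3
x^4 ↦ 1/16 x^4
x^5 ↦ 1/32 x^5
applying this coordinatewise to f: exp(τθ) f = -(5/128)x^5 + (7/48)x^4 + (1/4)x^3 - (5/6)x


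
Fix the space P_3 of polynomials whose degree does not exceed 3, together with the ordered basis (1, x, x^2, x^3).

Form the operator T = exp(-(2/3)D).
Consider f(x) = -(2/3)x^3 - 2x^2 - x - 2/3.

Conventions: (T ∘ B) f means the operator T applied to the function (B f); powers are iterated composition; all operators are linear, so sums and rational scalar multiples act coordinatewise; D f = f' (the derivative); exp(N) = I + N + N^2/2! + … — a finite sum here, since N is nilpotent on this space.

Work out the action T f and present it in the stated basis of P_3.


order-1 term: (4/3)x^2 + (8/3)x + 2/3
order-2 term: -(8/9)x - 8/9
order-3 term: 16/81
the series for exp(-(2/3)D) f terminates at order 3
exp(-(2/3)D) f = -(2/3)x^3 - (2/3)x^2 + (7/9)x - 56/81

the result is g(x) = -(2/3)x^3 - (2/3)x^2 + (7/9)x - 56/81


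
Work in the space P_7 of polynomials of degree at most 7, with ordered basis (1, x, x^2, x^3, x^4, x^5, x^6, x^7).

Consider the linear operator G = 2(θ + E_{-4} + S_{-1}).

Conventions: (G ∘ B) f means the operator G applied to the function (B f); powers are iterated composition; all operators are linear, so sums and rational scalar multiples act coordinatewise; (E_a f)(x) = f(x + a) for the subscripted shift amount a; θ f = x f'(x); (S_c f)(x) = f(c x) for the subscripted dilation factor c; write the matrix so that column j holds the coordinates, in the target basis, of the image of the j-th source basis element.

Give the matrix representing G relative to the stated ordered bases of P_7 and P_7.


the matrix is [[4, -8, 32, -128, 512, -2048, 8192, -32768]; [0, 2, -16, 96, -512, 2560, -12288, 57344]; [0, 0, 8, -24, 192, -1280, 7680, -43008]; [0, 0, 0, 6, -32, 320, -2560, 17920]; [0, 0, 0, 0, 12, -40, 480, -4480]; [0, 0, 0, 0, 0, 10, -48, 672]; [0, 0, 0, 0, 0, 0, 16, -56]; [0, 0, 0, 0, 0, 0, 0, 14]] (rows listed top to bottom)

image of 1: 4
image of x: 2x - 8
image of x^2: 8x^2 - 16x + 32
image of x^3: 6x^3 - 24x^2 + 96x - 128
image of x^4: 12x^4 - 32x^3 + 192x^2 - 512x + 512
image of x^5: 10x^5 - 40x^4 + 320x^3 - 1280x^2 + 2560x - 2048
image of x^6: 16x^6 - 48x^5 + 480x^4 - 2560x^3 + 7680x^2 - 12288x + 8192
image of x^7: 14x^7 - 56x^6 + 672x^5 - 4480x^4 + 17920x^3 - 43008x^2 + 57344x - 32768
each image's coordinates form column j of the matrix


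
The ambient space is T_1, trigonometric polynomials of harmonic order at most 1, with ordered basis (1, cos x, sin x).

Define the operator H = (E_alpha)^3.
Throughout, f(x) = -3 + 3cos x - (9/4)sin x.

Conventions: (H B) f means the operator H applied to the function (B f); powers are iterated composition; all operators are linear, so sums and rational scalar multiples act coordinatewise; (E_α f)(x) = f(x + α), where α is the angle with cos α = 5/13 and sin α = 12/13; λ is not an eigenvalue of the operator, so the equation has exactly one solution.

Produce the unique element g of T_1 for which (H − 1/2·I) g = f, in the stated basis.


the result is g(x) = -6 - (5006/2125)cos x + (4059/4250)sin x

write g with unknown coordinates in the stated basis and equate coefficients in (H − 1/2·I) g = f
solving from the highest basis element down gives g = -6 - (5006/2125)cos x + (4059/4250)sin x
check: H g = -6 + (3872/2125)cos x - (7533/4250)sin x
so H g − 1/2·g = -3 + 3cos x - (9/4)sin x = f ✓


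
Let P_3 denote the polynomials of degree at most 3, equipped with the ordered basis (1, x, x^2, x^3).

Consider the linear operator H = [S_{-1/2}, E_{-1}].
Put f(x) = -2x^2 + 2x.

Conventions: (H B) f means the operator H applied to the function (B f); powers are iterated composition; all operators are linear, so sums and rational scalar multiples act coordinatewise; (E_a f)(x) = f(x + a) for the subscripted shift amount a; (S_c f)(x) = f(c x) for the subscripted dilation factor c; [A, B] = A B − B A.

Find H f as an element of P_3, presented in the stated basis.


the result is g(x) = -3x - 9/2

E_{-1} f = -2x^2 + 6x - 4
S_{-1/2} E_{-1} f = -(1/2)x^2 - 3x - 4
S_{-1/2} f = -(1/2)x^2 - x
E_{-1} S_{-1/2} f = -(1/2)x^2 + 1/2
[S_{-1/2}, E_{-1}] f = -3x - 9/2


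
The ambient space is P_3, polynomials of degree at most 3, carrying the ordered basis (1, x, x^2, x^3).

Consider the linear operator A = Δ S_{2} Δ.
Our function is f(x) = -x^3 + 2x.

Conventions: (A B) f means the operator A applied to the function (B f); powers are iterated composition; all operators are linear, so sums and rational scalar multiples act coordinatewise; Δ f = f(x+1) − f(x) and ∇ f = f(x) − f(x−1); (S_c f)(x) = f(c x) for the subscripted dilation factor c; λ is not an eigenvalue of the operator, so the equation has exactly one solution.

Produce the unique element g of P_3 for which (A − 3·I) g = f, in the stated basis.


write g with unknown coordinates in the stated basis and equate coefficients in (A − 3·I) g = f
solving from the highest basis element down gives g = (1/3)x^3 + 2x + 2
check: A g = 8x + 6
so A g − 3·g = -x^3 + 2x = f ✓

the result is g(x) = (1/3)x^3 + 2x + 2


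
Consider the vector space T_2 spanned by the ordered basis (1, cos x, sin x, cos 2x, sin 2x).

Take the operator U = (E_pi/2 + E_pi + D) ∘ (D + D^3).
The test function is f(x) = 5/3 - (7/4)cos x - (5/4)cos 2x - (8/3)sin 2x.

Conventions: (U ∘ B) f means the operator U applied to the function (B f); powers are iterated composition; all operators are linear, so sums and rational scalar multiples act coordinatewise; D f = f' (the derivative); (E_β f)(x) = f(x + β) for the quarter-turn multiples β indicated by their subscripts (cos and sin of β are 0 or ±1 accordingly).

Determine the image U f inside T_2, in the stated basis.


D f = (7/4)sin x - (16/3)cos 2x + (5/2)sin 2x
D f = (7/4)sin x - (16/3)cos 2x + (5/2)sin 2x
D D f = (7/4)cos x + 5cos 2x + (32/3)sin 2x
D D D f = -(7/4)sin x + (64/3)cos 2x - 10sin 2x
(D + D^3) f = 16cos 2x - (15/2)sin 2x
E_pi/2 (D + D^3) f = -16cos 2x + (15/2)sin 2x
E_pi (D + D^3) f = 16cos 2x - (15/2)sin 2x
D (D + D^3) f = -15cos 2x - 32sin 2x
(E_pi/2 + E_pi + D) (D + D^3) f = -15cos 2x - 32sin 2x

the image equals g(x) = -15cos 2x - 32sin 2x


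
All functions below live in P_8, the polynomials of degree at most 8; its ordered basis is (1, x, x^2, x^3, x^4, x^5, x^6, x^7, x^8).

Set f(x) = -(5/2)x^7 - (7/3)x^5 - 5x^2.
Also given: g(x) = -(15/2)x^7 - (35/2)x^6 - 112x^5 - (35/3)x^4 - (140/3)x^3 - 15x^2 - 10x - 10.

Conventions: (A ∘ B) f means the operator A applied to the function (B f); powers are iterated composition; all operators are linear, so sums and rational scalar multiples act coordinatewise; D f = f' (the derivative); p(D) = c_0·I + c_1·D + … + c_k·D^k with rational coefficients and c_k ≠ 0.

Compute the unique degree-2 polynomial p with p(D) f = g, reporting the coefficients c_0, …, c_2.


D^0 f = -(5/2)x^7 - (7/3)x^5 - 5x^2
D^1 f = -(35/2)x^6 - (35/3)x^4 - 10x
D^2 f = -105x^5 - (140/3)x^3 - 10
matching coefficients of g against c_0 f + c_1 Df + … from the top degree down determines the c_i
solution: c_0 = 3, c_1 = 1, c_2 = 1

c_0 = 3, c_1 = 1, c_2 = 1


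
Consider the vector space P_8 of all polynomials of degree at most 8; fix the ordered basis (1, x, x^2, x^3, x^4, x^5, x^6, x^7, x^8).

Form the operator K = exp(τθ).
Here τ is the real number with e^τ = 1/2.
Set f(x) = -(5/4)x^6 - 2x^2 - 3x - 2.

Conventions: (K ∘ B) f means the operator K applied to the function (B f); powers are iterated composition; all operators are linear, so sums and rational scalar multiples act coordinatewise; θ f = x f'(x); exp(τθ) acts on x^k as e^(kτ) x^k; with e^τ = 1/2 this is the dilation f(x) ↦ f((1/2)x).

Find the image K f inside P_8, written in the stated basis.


the image equals g(x) = -(5/256)x^6 - (1/2)x^2 - (3/2)x - 2

exp(τθ) x^k = e^(kτ) x^k; with e^τ = 1/2 this sends x^k to (1/2)^k x^k
x ↦ 1/2 x
x^2 ↦ 1/4 x^2
x^6 ↦ 1/64 x^6
applying this coordinatewise to f: exp(τθ) f = -(5/256)x^6 - (1/2)x^2 - (3/2)x - 2


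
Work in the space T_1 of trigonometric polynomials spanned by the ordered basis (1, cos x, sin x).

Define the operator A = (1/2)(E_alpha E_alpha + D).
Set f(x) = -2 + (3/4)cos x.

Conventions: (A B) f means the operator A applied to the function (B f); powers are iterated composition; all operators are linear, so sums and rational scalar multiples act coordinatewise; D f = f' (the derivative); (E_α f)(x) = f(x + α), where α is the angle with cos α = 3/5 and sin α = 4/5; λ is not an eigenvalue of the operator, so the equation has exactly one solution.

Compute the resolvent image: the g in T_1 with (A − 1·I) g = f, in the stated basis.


the result is g(x) = 4 - (171/452)cos x + (147/452)sin x

write g with unknown coordinates in the stated basis and equate coefficients in (A − 1·I) g = f
solving from the highest basis element down gives g = 4 - (171/452)cos x + (147/452)sin x
check: A g = 2 + (42/113)cos x + (147/452)sin x
so A g − 1·g = -2 + (3/4)cos x = f ✓


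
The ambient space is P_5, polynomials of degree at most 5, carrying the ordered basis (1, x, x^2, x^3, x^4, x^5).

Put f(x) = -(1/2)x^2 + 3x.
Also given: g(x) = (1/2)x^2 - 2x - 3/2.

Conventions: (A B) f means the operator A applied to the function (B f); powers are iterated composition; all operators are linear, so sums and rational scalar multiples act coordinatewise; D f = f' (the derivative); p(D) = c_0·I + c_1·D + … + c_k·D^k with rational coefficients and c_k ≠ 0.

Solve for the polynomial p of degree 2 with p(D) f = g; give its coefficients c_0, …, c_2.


D^0 f = -(1/2)x^2 + 3x
D^1 f = -x + 3
D^2 f = -1
matching coefficients of g against c_0 f + c_1 Df + … from the top degree down determines the c_i
solution: c_0 = -1, c_1 = -1, c_2 = -3/2

p(D) = -I − D − (3/2)·D^2, i.e. c_0 = -1, c_1 = -1, c_2 = -3/2


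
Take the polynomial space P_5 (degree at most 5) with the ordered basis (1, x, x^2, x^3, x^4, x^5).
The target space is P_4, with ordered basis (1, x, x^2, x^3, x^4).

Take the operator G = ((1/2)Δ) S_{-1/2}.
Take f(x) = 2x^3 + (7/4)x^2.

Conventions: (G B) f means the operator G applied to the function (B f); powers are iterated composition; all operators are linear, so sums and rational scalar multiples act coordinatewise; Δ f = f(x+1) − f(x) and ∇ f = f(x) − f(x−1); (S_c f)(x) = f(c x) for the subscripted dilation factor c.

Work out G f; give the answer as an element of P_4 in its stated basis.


S_{-1/2} f = -(1/4)x^3 + (7/16)x^2
Δ S_{-1/2} f = -(3/4)x^2 + (1/8)x + 3/16
((1/2)Δ) S_{-1/2} f = -(3/8)x^2 + (1/16)x + 3/32

the result is g(x) = -(3/8)x^2 + (1/16)x + 3/32


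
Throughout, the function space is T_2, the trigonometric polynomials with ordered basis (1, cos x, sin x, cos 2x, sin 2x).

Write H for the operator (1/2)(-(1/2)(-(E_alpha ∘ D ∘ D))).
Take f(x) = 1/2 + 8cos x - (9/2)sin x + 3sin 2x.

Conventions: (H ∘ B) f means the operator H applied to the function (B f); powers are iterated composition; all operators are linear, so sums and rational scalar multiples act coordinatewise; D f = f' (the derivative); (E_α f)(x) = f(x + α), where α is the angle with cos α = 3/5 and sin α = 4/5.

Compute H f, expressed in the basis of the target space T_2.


D f = -(9/2)cos x - 8sin x + 6cos 2x
D D f = -8cos x + (9/2)sin x - 12sin 2x
E_alpha D D f = -(6/5)cos x + (91/10)sin x - (288/25)cos 2x + (84/25)sin 2x
(-(E_alpha ∘ D ∘ D)) f = (6/5)cos x - (91/10)sin x + (288/25)cos 2x - (84/25)sin 2x
(-(1/2)(-(E_alpha ∘ D ∘ D))) f = -(3/5)cos x + (91/20)sin x - (144/25)cos 2x + (42/25)sin 2x
((1/2)(-(1/2)(-(E_alpha ∘ D ∘ D)))) f = -(3/10)cos x + (91/40)sin x - (72/25)cos 2x + (21/25)sin 2x

the result is g(x) = -(3/10)cos x + (91/40)sin x - (72/25)cos 2x + (21/25)sin 2x


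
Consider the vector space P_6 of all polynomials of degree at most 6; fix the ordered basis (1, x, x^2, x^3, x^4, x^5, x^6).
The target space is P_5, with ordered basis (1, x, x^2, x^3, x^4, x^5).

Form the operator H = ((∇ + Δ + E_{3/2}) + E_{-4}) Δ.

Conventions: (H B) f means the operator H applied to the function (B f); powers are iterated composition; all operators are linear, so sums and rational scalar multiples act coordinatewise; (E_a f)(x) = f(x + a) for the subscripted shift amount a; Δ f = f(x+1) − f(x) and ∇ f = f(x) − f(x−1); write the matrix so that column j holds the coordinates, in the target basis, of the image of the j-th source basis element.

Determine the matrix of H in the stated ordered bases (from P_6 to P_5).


the matrix is [[0, 2, 1, 221/4, -125, 14417/16, -12281/4]; [0, 0, 4, 3, 221, -625, 43251/8]; [0, 0, 0, 6, 6, 1105/2, -1875]; [0, 0, 0, 0, 8, 10, 1105]; [0, 0, 0, 0, 0, 10, 15]; [0, 0, 0, 0, 0, 0, 12]] (rows listed top to bottom)

image of 1: 0
image of x: 2
image of x^2: 4x + 1
image of x^3: 6x^2 + 3x + 221/4
image of x^4: 8x^3 + 6x^2 + 221x - 125
image of x^5: 10x^4 + 10x^3 + (1105/2)x^2 - 625x + 14417/16
image of x^6: 12x^5 + 15x^4 + 1105x^3 - 1875x^2 + (43251/8)x - 12281/4
each image's coordinates form column j of the matrix
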